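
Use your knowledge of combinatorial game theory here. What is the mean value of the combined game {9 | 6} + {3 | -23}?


G1 = {9 | 6}, G2 = {3 | -23}
Each is a switch {a | b} with numbers a > b; its mean value is (a + b)/2, and mean value is additive over game sums: m(G1 + G2) = m(G1) + m(G2).
Mean of G1 = (9 + (6))/2 = 15/2 = 15/2
Mean of G2 = (3 + (-23))/2 = -20/2 = -10
Mean of G1 + G2 = 15/2 + -10 = -5/2

-5/2


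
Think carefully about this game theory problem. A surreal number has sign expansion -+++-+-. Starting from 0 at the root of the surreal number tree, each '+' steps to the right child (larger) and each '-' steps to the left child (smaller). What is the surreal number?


Sign expansion: -+++-+-
Rule: track bounds (lo, hi), initially (-inf, +inf). On '+', the current value becomes lo and we move to the simplest number in (value, hi): value + 1 if hi = +inf, otherwise the midpoint (value + hi)/2. On '-', the current value becomes hi and we move to value - 1 if lo = -inf, otherwise the midpoint (lo + value)/2.
Start at 0.
Step 1: sign = -, move left. Bounds: (-inf, 0). Value = -1
Step 2: sign = +, move right. Bounds: (-1, 0). Value = -1/2
Step 3: sign = +, move right. Bounds: (-1/2, 0). Value = -1/4
Step 4: sign = +, move right. Bounds: (-1/4, 0). Value = -1/8
Step 5: sign = -, move left. Bounds: (-1/4, -1/8). Value = -3/16
Step 6: sign = +, move right. Bounds: (-3/16, -1/8). Value = -5/32
Step 7: sign = -, move left. Bounds: (-3/16, -5/32). Value = -11/64
The surreal number with sign expansion -+++-+- is -11/64.

-11/64


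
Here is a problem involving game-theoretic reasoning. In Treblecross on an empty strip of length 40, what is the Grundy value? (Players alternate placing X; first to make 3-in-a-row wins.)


Treblecross: place X on empty cells; 3-in-a-row wins.
Playing within two cells of an existing X lets the opponent win at once, so sensible play treats the cells i-2..i+2 around each X as dead. The player left with no safe cell loses, so this is a normal-play take-away game on strips of safe cells.
Placing X at cell i (0-indexed) of a strip of k safe cells leaves independent strips of sizes max(0, i-2) and max(0, k-i-3). Hence G(k) = mex{ G(max(0,i-2)) XOR G(max(0,k-i-3)) : 0 <= i < k }, with G(0) = 0.
G(1): splits (0,0):0^0=0 -> mex({0}) = 1
G(2): splits (0,0):0^0=0 -> mex({0}) = 1
G(3): splits (0,0):0^0=0 -> mex({0}) = 1
G(4): splits (0,1):0^1=1 (0,0):0^0=0 -> mex({0, 1}) = 2
G(5): splits (0,2):0^1=1 (0,1):0^1=1 (0,0):0^0=0 -> mex({0, 1}) = 2
G(6) = mex({1}) = 0
G(7) = mex({0, 1, 2}) = 3
G(8) = mex({0, 1, 2}) = 3
G(9) = mex({0, 2}) = 1
G(10) = mex({0, 2, 3}) = 1
G(11) = mex({0, 3}) = 1
G(12) = mex({1, 3}) = 0
G(13) = mex({0, 1, 2, 3}) = 4
G(14) = mex({0, 1, 2}) = 3
G(15) = mex({0, 1, 2}) = 3
G(16) = mex({0, 1, 2, 4}) = 3
G(17) = mex({0, 1, 3, 4}) = 2
G(18) = mex({0, 1, 3, 4}) = 2
G(19) = mex({0, 1, 3, 5}) = 2
G(20) = mex({0, 1, 2, 3, 5}) = 4
G(21) = mex({0, 1, 2, 3, 5}) = 4
G(22) = mex({1, 2, 6}) = 0
G(23) = mex({0, 1, 2, 3, 4, 6}) = 5
G(24) = mex({0, 1, 2, 3, 4}) = 5
G(25) = mex({0, 1, 3, 4, 7}) = 2
G(26) = mex({0, 1, 3, 4, 5, 7}) = 2
G(27) = mex({0, 1, 3, 5}) = 2
G(28) = mex({0, 1, 2, 5}) = 3
G(29) = mex({0, 1, 2, 4, 5, 6}) = 3
G(30) = mex({1, 2, 4, 6}) = 0
G(31) = mex({0, 1, 2, 3, 4, 6}) = 5
G(32) = mex({1, 2, 3, 4, 7}) = 0
G(33) = mex({0, 3, 7}) = 1
G(34) = mex({0, 2, 3, 5, 7}) = 1
G(35) = mex({0, 2, 3, 5, 6}) = 1
G(36) = mex({0, 1, 2, 5, 6}) = 3
G(37) = mex({0, 1, 2, 4, 5, 6}) = 3
G(38) = mex({0, 1, 2, 4}) = 3
G(39) = mex({0, 1, 2, 3, 4, 7}) = 5
G(40) = mex({0, 1, 2, 3, 4, 5, 7}) = 6
Therefore G(40) = 6.

6


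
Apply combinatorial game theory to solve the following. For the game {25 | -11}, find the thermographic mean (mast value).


Game = {25 | -11}, a switch {a | b} with numbers a > b.
Its thermograph has left wall a - t and right wall b + t, which meet at t = (a - b)/2, where both equal (a + b)/2. So the mast (mean value) is at (a + b)/2.
Mean = (25 + (-11))/2 = 14/2 = 7

7


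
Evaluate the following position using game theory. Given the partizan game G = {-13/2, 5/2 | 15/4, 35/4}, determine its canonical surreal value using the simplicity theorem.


Left options: {-13/2, 5/2}, max = 5/2
Right options: {15/4, 35/4}, min = 15/4
All options are numbers and max(Left) < min(Right), so by the simplicity theorem the value is the simplest (earliest-born) number strictly between 5/2 and 15/4.
The only integer strictly between 5/2 and 15/4 is 3.
No non-integer in the interval can be simpler: if x is a non-integer in the interval, then floor(x) or ceil(x) also lies in the interval (the interval contains an integer), and both are proper prefixes of x's sign expansion, i.e. born earlier. So the game value is 3.
Game value = 3

3


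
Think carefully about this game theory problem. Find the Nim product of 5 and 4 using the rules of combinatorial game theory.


Nim multiplication is bilinear over XOR: (u XOR v) * w = (u*w) XOR (v*w).
So we split each operand into its bit components and XOR the pairwise Nim products.
5 = 1 + 4 (as XOR of powers of 2).
4 = 4 (as XOR of powers of 2).
Using the standard Nim-product table on single bits:
  2*2 = 3,   2*4 = 8,   2*8 = 12,
  4*4 = 6,   4*8 = 11,  8*8 = 13,
and  1*x = x (identity), k*l = l*k (commutative).
Pairwise Nim products:
  1 * 4 = 4
  4 * 4 = 6
XOR them: 4 XOR 6 = 2.
Result: 5 * 4 = 2 (in Nim).

2


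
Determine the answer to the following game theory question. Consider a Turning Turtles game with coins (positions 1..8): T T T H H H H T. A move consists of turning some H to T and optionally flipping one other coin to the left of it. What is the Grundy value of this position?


Coins: T T T H H H H T
Key fact: a single head at position k behaves exactly like a Nim heap of size k (turning it to T and optionally flipping a coin at j < k corresponds to moving the heap from k to j, or to 0), and heads combine as a disjunctive sum (two heads at the same place would cancel, matching j XOR j = 0). So the Nim-value is the XOR of the 1-indexed positions of the heads.
Face-up positions (1-indexed): [4, 5, 6, 7]
XOR 0 with 4: 0 XOR 4 = 4
XOR 4 with 5: 4 XOR 5 = 1
XOR 1 with 6: 1 XOR 6 = 7
XOR 7 with 7: 7 XOR 7 = 0
Nim-value = 0

0


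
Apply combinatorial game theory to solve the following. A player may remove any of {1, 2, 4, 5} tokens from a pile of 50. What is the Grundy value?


The subtraction set is S = {1, 2, 4, 5}.
G(k) = mex{ G(k - s) : s in S, s <= k }. We compute iteratively: G(0) = 0.
G(1) = mex({0}) = 1
G(2) = mex({0, 1}) = 2
G(3) = mex({1, 2}) = 0
G(4) = mex({0, 2}) = 1
G(5) = mex({0, 1}) = 2
G(6) = mex({1, 2}) = 0
G(7) = mex({0, 2}) = 1
Observe that G(3)..G(7) = 0, 1, 2, 0, 1 repeats G(0)..G(4) = 0, 1, 2, 0, 1.
For k >= max(S) = 5, G(k) is determined by the previous 5 values G(k-5)..G(k-1); a window of 5 consecutive values has recurred shifted by 3, so by induction G(k + 3) = G(k) for all k >= 0: the sequence is periodic from the start with period 3.
One period: G(0..2) = 0, 1, 2.
50 mod 3 = 2, so G(50) = G(2) = 2.

2


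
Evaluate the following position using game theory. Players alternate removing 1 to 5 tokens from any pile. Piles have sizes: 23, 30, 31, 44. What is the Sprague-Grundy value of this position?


Subtraction set: {1, 2, 3, 4, 5}
For this subtraction set, G(n) = n mod 6 (period = max + 1 = 6).
Pile 1 (size 23): G(23) = 23 mod 6 = 5
Pile 2 (size 30): G(30) = 30 mod 6 = 0
Pile 3 (size 31): G(31) = 31 mod 6 = 1
Pile 4 (size 44): G(44) = 44 mod 6 = 2
Total Grundy value = XOR of all: 5 XOR 0 XOR 1 XOR 2 = 6

6


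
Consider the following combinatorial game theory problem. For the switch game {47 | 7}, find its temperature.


The game is {47 | 7}, a switch {a | b} with numbers a > b.
Cooling {a | b} by t gives {a - t | b + t}, which stops being hot when a - t = b + t, i.e. at t = (a - b)/2. So the temperature of a switch is (a - b)/2.
Temperature = (Left option - Right option) / 2
= (47 - (7)) / 2
= 40 / 2
= 20

20


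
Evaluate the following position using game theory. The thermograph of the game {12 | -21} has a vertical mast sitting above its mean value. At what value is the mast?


Game = {12 | -21}, a switch {a | b} with numbers a > b.
Its thermograph has left wall a - t and right wall b + t, which meet at t = (a - b)/2, where both equal (a + b)/2. So the mast (mean value) is at (a + b)/2.
Mean = (12 + (-21))/2 = -9/2 = -9/2

-9/2


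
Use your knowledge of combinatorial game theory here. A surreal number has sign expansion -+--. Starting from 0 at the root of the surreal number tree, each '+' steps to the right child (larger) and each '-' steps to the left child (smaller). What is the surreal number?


Sign expansion: -+--
Rule: track bounds (lo, hi), initially (-inf, +inf). On '+', the current value becomes lo and we move to the simplest number in (value, hi): value + 1 if hi = +inf, otherwise the midpoint (value + hi)/2. On '-', the current value becomes hi and we move to value - 1 if lo = -inf, otherwise the midpoint (lo + value)/2.
Start at 0.
Step 1: sign = -, move left. Bounds: (-inf, 0). Value = -1
Step 2: sign = +, move right. Bounds: (-1, 0). Value = -1/2
Step 3: sign = -, move left. Bounds: (-1, -1/2). Value = -3/4
Step 4: sign = -, move left. Bounds: (-1, -3/4). Value = -7/8
The surreal number with sign expansion -+-- is -7/8.

-7/8


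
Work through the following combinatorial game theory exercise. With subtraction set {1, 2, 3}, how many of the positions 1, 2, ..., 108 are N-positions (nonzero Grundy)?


Subtraction set S = {1, 2, 3}, so G(n) = n mod 4.
G(n) = 0 when n is a multiple of 4.
Multiples of 4 in [1, 108]: 27
N-positions (nonzero Grundy) = 108 - 27 = 81

81


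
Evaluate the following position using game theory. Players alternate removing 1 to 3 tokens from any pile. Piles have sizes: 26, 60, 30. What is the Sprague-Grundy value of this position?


Subtraction set: {1, 2, 3}
For this subtraction set, G(n) = n mod 4 (period = max + 1 = 4).
Pile 1 (size 26): G(26) = 26 mod 4 = 2
Pile 2 (size 60): G(60) = 60 mod 4 = 0
Pile 3 (size 30): G(30) = 30 mod 4 = 2
Total Grundy value = XOR of all: 2 XOR 0 XOR 2 = 0

0


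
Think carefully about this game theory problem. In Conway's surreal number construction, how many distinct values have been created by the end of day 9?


Day 0: {|} = 0 is born. Count = 1.
Day n: the number of surreal numbers born by day n is 2^(n+1) - 1.
By day 0: 2^1 - 1 = 1
By day 1: 2^2 - 1 = 3
By day 2: 2^3 - 1 = 7
By day 3: 2^4 - 1 = 15
By day 4: 2^5 - 1 = 31
By day 5: 2^6 - 1 = 63
By day 6: 2^7 - 1 = 127
By day 7: 2^8 - 1 = 255
By day 8: 2^9 - 1 = 511
By day 9: 2^10 - 1 = 1023
By day 9: 1023 surreal numbers.

1023


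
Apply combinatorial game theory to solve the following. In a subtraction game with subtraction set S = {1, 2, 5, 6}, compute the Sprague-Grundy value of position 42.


The subtraction set is S = {1, 2, 5, 6}.
G(k) = mex{ G(k - s) : s in S, s <= k }. We compute iteratively: G(0) = 0.
G(1) = mex({0}) = 1
G(2) = mex({0, 1}) = 2
G(3) = mex({1, 2}) = 0
G(4) = mex({0, 2}) = 1
G(5) = mex({0, 1}) = 2
G(6) = mex({0, 1, 2}) = 3
G(7) = mex({1, 2, 3}) = 0
G(8) = mex({0, 2, 3}) = 1
G(9) = mex({0, 1}) = 2
G(10) = mex({1, 2}) = 0
G(11) = mex({0, 2, 3}) = 1
G(12) = mex({0, 1, 3}) = 2
Observe that G(7)..G(12) = 0, 1, 2, 0, 1, 2 repeats G(0)..G(5) = 0, 1, 2, 0, 1, 2.
For k >= max(S) = 6, G(k) is determined by the previous 6 values G(k-6)..G(k-1); a window of 6 consecutive values has recurred shifted by 7, so by induction G(k + 7) = G(k) for all k >= 0: the sequence is periodic from the start with period 7.
One period: G(0..6) = 0, 1, 2, 0, 1, 2, 3.
42 mod 7 = 0, so G(42) = G(0) = 0.

0


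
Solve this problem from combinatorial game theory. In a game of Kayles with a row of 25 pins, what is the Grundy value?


Kayles: a move removes 1 or 2 adjacent pins from a contiguous row.
Removing pins from a row of k leaves two independent rows (a, b) with a + b = k - 1 (one pin) or a + b = k - 2 (two pins); an end removal gives a = 0.
By Sprague-Grundy, G(k) = mex{ G(a) XOR G(b) } over all these splits. G(0) = 0.
G(1): splits (0,0):0^0=0 -> mex({0}) = 1
G(2): splits (0,1):0^1=1 (0,0):0^0=0 -> mex({0, 1}) = 2
G(3): splits (0,2):0^2=2 (1,1):1^1=0 (0,1):0^1=1 -> mex({0, 1, 2}) = 3
G(4): splits (0,3):0^3=3 (1,2):1^2=3 (0,2):0^2=2 (1,1):1^1=0 -> mex({0, 2, 3}) = 1
G(5): splits (0,4):0^1=1 (1,3):1^3=2 (2,2):2^2=0 (0,3):0^3=3 (1,2):1^2=3 -> mex({0, 1, 2, 3}) = 4
G(6) = mex({0, 1, 2, 4}) = 3
G(7) = mex({0, 1, 3, 4, 5}) = 2
G(8) = mex({0, 2, 3, 5, 6}) = 1
G(9) = mex({0, 1, 2, 3, 6, 7}) = 4
G(10) = mex({0, 1, 3, 4, 5, 7}) = 2
G(11) = mex({0, 1, 2, 3, 4, 5}) = 6
G(12) = mex({0, 1, 2, 3, 5, 6, 7}) = 4
G(13) = mex({0, 2, 3, 4, 6, 7}) = 1
G(14) = mex({0, 1, 4, 5, 6, 7}) = 2
G(15) = mex({0, 1, 2, 3, 4, 5, 6}) = 7
G(16) = mex({0, 2, 3, 5, 6, 7}) = 1
G(17) = mex({0, 1, 2, 3, 5, 6, 7}) = 4
G(18) = mex({0, 1, 2, 4, 5, 6}) = 3
G(19) = mex({0, 1, 3, 4, 5, 7}) = 2
G(20) = mex({0, 2, 3, 4, 5, 6, 7}) = 1
G(21) = mex({0, 1, 2, 3, 5, 6, 7}) = 4
G(22) = mex({0, 1, 2, 3, 4, 5, 7}) = 6
G(23) = mex({0, 1, 2, 3, 4, 5, 6}) = 7
G(24) = mex({0, 1, 2, 3, 5, 6, 7}) = 4
G(25) = mex({0, 2, 3, 4, 6, 7}) = 1
Therefore G(25) = 1.

1


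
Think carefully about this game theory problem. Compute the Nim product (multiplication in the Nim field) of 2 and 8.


Nim multiplication is bilinear over XOR: (u XOR v) * w = (u*w) XOR (v*w).
So we split each operand into its bit components and XOR the pairwise Nim products.
2 = 2 (as XOR of powers of 2).
8 = 8 (as XOR of powers of 2).
Using the standard Nim-product table on single bits:
  2*2 = 3,   2*4 = 8,   2*8 = 12,
  4*4 = 6,   4*8 = 11,  8*8 = 13,
and  1*x = x (identity), k*l = l*k (commutative).
Pairwise Nim products:
  2 * 8 = 12
XOR them: 12 = 12.
Result: 2 * 8 = 12 (in Nim).

12


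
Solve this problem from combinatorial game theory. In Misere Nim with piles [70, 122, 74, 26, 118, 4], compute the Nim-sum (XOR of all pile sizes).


We need the XOR (exclusive or) of all pile sizes.
After XOR-ing pile 1 (size 70): 0 XOR 70 = 70
After XOR-ing pile 2 (size 122): 70 XOR 122 = 60
After XOR-ing pile 3 (size 74): 60 XOR 74 = 118
After XOR-ing pile 4 (size 26): 118 XOR 26 = 108
After XOR-ing pile 5 (size 118): 108 XOR 118 = 26
After XOR-ing pile 6 (size 4): 26 XOR 4 = 30
The Nim-value of this position is 30.

30


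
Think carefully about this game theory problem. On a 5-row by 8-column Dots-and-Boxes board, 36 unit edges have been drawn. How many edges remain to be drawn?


Grid: 5 x 8 boxes, i.e. 6 rows and 9 columns of dots.
Horizontal edges: (rows + 1) * cols = 6 * 8 = 48
Vertical edges: rows * (cols + 1) = 5 * 9 = 45
Total edges: 48 + 45 = 93
Edges drawn: 36
Remaining: 93 - 36 = 57

57


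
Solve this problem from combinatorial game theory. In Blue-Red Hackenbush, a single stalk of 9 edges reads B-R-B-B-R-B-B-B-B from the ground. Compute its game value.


Edges (from ground): B-R-B-B-R-B-B-B-B
By Berlekamp's sign-expansion rule, a Blue-Red Hackenbush stalk has the value of the surreal number whose sign sequence is the edge sequence with B -> + and R -> -.
Sign sequence: +-++-++++
Trace the sign expansion in the surreal number tree, starting from 0:
Edge 1: B (sign +) -> bounds (0, +inf), value = 1
Edge 2: R (sign -) -> bounds (0, 1), value = 1/2
Edge 3: B (sign +) -> bounds (1/2, 1), value = 3/4
Edge 4: B (sign +) -> bounds (3/4, 1), value = 7/8
Edge 5: R (sign -) -> bounds (3/4, 7/8), value = 13/16
Edge 6: B (sign +) -> bounds (13/16, 7/8), value = 27/32
Edge 7: B (sign +) -> bounds (27/32, 7/8), value = 55/64
Edge 8: B (sign +) -> bounds (55/64, 7/8), value = 111/128
Edge 9: B (sign +) -> bounds (111/128, 7/8), value = 223/256
Game value = 223/256

223/256


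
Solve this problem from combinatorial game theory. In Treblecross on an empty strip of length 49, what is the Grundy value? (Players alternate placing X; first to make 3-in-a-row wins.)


Treblecross: place X on empty cells; 3-in-a-row wins.
Playing within two cells of an existing X lets the opponent win at once, so sensible play treats the cells i-2..i+2 around each X as dead. The player left with no safe cell loses, so this is a normal-play take-away game on strips of safe cells.
Placing X at cell i (0-indexed) of a strip of k safe cells leaves independent strips of sizes max(0, i-2) and max(0, k-i-3). Hence G(k) = mex{ G(max(0,i-2)) XOR G(max(0,k-i-3)) : 0 <= i < k }, with G(0) = 0.
G(1): splits (0,0):0^0=0 -> mex({0}) = 1
G(2): splits (0,0):0^0=0 -> mex({0}) = 1
G(3): splits (0,0):0^0=0 -> mex({0}) = 1
G(4): splits (0,1):0^1=1 (0,0):0^0=0 -> mex({0, 1}) = 2
G(5): splits (0,2):0^1=1 (0,1):0^1=1 (0,0):0^0=0 -> mex({0, 1}) = 2
G(6) = mex({1}) = 0
G(7) = mex({0, 1, 2}) = 3
G(8) = mex({0, 1, 2}) = 3
G(9) = mex({0, 2}) = 1
G(10) = mex({0, 2, 3}) = 1
G(11) = mex({0, 3}) = 1
G(12) = mex({1, 3}) = 0
G(13) = mex({0, 1, 2, 3}) = 4
G(14) = mex({0, 1, 2}) = 3
G(15) = mex({0, 1, 2}) = 3
G(16) = mex({0, 1, 2, 4}) = 3
G(17) = mex({0, 1, 3, 4}) = 2
G(18) = mex({0, 1, 3, 4}) = 2
G(19) = mex({0, 1, 3, 5}) = 2
G(20) = mex({0, 1, 2, 3, 5}) = 4
G(21) = mex({0, 1, 2, 3, 5}) = 4
G(22) = mex({1, 2, 6}) = 0
G(23) = mex({0, 1, 2, 3, 4, 6}) = 5
G(24) = mex({0, 1, 2, 3, 4}) = 5
G(25) = mex({0, 1, 3, 4, 7}) = 2
G(26) = mex({0, 1, 3, 4, 5, 7}) = 2
G(27) = mex({0, 1, 3, 5}) = 2
G(28) = mex({0, 1, 2, 5}) = 3
G(29) = mex({0, 1, 2, 4, 5, 6}) = 3
G(30) = mex({1, 2, 4, 6}) = 0
G(31) = mex({0, 1, 2, 3, 4, 6}) = 5
G(32) = mex({1, 2, 3, 4, 7}) = 0
G(33) = mex({0, 3, 7}) = 1
G(34) = mex({0, 2, 3, 5, 7}) = 1
G(35) = mex({0, 2, 3, 5, 6}) = 1
G(36) = mex({0, 1, 2, 5, 6}) = 3
G(37) = mex({0, 1, 2, 4, 5, 6}) = 3
G(38) = mex({0, 1, 2, 4}) = 3
G(39) = mex({0, 1, 2, 3, 4, 7}) = 5
G(40) = mex({0, 1, 2, 3, 4, 5, 7}) = 6
G(41) = mex({0, 1, 2, 3, 5, 7}) = 4
G(42) = mex({0, 1, 2, 3, 5, 6, 7}) = 4
G(43) = mex({0, 2, 3, 5, 6}) = 1
G(44) = mex({1, 2, 3, 4, 5, 6}) = 0
G(45) = mex({0, 1, 2, 3, 4, 6, 7}) = 5
G(46) = mex({0, 1, 2, 3, 4, 7}) = 5
G(47) = mex({0, 1, 2, 3, 4, 5, 7}) = 6
G(48) = mex({0, 1, 2, 3, 4, 5, 7}) = 6
G(49) = mex({0, 1, 3, 4, 5, 7}) = 2
Therefore G(49) = 2.

2


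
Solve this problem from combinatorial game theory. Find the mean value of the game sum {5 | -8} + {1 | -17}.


G1 = {5 | -8}, G2 = {1 | -17}
Each is a switch {a | b} with numbers a > b; its mean value is (a + b)/2, and mean value is additive over game sums: m(G1 + G2) = m(G1) + m(G2).
Mean of G1 = (5 + (-8))/2 = -3/2 = -3/2
Mean of G2 = (1 + (-17))/2 = -16/2 = -8
Mean of G1 + G2 = -3/2 + -8 = -19/2

-19/2


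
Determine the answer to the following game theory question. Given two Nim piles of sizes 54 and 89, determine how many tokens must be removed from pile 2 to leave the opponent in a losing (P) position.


Piles: 54 and 89
Current XOR: 54 XOR 89 = 111 (non-zero, so this is an N-position).
To make the XOR zero, we need to find a move that balances the piles.
For pile 2 (size 89): target = 89 XOR 111 = 54
We reduce pile 2 from 89 to 54.
Tokens removed: 89 - 54 = 35
Verification: 54 XOR 54 = 0

35


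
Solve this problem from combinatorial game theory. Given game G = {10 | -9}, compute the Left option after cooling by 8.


Original game: {10 | -9} (a switch {a | b} with a > b).
Cooling by t (for t below the temperature (a - b)/2 = 19/2) taxes each move by t: {a | b} cooled by t is {a - t | b + t}.
Cooling amount: t = 8
Cooled Left option: 10 - 8 = 2
Cooled Right option: -9 + 8 = -1
Cooled game: {2 | -1}
Left option = 2

2


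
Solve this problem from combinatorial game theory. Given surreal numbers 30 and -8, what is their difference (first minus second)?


x = 30, y = -8
x - y = 30 - -8 = 38

38


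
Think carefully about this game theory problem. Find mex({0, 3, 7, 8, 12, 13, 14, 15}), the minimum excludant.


Set = {0, 3, 7, 8, 12, 13, 14, 15}
0 is in the set.
1 is NOT in the set. This is the mex.
mex = 1

1


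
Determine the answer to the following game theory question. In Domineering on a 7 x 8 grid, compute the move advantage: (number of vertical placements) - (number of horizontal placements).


Board is 7 x 8 (rows x cols).
Left (vertical) placements: (rows-1) * cols = 6 * 8 = 48
Right (horizontal) placements: rows * (cols-1) = 7 * 7 = 49
Advantage = Left - Right = 48 - 49 = -1

-1


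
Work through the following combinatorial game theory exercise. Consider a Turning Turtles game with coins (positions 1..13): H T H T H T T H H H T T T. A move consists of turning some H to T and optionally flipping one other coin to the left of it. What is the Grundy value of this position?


Coins: H T H T H T T H H H T T T
Key fact: a single head at position k behaves exactly like a Nim heap of size k (turning it to T and optionally flipping a coin at j < k corresponds to moving the heap from k to j, or to 0), and heads combine as a disjunctive sum (two heads at the same place would cancel, matching j XOR j = 0). So the Nim-value is the XOR of the 1-indexed positions of the heads.
Face-up positions (1-indexed): [1, 3, 5, 8, 9, 10]
XOR 0 with 1: 0 XOR 1 = 1
XOR 1 with 3: 1 XOR 3 = 2
XOR 2 with 5: 2 XOR 5 = 7
XOR 7 with 8: 7 XOR 8 = 15
XOR 15 with 9: 15 XOR 9 = 6
XOR 6 with 10: 6 XOR 10 = 12
Nim-value = 12

12


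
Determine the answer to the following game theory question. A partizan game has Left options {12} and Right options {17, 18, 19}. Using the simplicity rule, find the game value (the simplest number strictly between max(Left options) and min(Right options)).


Left options: {12}, max = 12
Right options: {17, 18, 19}, min = 17
All options are numbers and max(Left) < min(Right), so by the simplicity theorem the value is the simplest (earliest-born) number strictly between 12 and 17.
Integers 13 through 16 all lie strictly between 12 and 17.
Among integers, the simplest (lowest birthday = smallest |n|; 0 is born on day 0, +-n on day n) is 13.
No non-integer in the interval can be simpler: if x is a non-integer in the interval, then floor(x) or ceil(x) also lies in the interval (the interval contains an integer), and both are proper prefixes of x's sign expansion, i.e. born earlier. So the game value is 13.
Game value = 13

13


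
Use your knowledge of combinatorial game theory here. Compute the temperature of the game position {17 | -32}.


The game is {17 | -32}, a switch {a | b} with numbers a > b.
Cooling {a | b} by t gives {a - t | b + t}, which stops being hot when a - t = b + t, i.e. at t = (a - b)/2. So the temperature of a switch is (a - b)/2.
Temperature = (Left option - Right option) / 2
= (17 - (-32)) / 2
= 49 / 2
= 49/2

49/2


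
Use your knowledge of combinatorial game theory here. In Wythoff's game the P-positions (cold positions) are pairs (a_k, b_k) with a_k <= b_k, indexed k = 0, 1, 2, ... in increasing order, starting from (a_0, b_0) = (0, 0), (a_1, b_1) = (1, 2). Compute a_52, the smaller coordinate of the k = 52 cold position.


By Wythoff's theorem, a_k = floor(k * phi) and b_k = floor(k * phi^2) = a_k + k, where phi = (1 + sqrt(5))/2 is the golden ratio.
phi = (1 + sqrt(5))/2 = 1.618034
k = 52
k * phi = 52 * 1.618034 = 84.137767
a_52 = floor(k * phi) = 84

84


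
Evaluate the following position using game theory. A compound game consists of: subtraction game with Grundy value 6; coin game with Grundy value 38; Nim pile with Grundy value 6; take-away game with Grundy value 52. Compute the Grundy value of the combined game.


By the Sprague-Grundy theorem, the Grundy value of a sum of games is the XOR of individual Grundy values.
subtraction game: Grundy value = 6. Running XOR: 0 XOR 6 = 6
coin game: Grundy value = 38. Running XOR: 6 XOR 38 = 32
Nim pile: Grundy value = 6. Running XOR: 32 XOR 6 = 38
take-away game: Grundy value = 52. Running XOR: 38 XOR 52 = 18
The combined Grundy value is 18.

18


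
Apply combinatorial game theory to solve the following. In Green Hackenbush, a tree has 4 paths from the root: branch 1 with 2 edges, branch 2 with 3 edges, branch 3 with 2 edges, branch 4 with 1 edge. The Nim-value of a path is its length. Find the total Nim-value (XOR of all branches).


The tree has 4 branches from the ground vertex.
In Green Hackenbush, the Nim-value of a simple path of length k is k.
Branch 1: length 2, Nim-value = 2
Branch 2: length 3, Nim-value = 3
Branch 3: length 2, Nim-value = 2
Branch 4: length 1, Nim-value = 1
Total Nim-value = XOR of all branch values:
0 XOR 2 = 2
2 XOR 3 = 1
1 XOR 2 = 3
3 XOR 1 = 2
Nim-value of the tree = 2

2


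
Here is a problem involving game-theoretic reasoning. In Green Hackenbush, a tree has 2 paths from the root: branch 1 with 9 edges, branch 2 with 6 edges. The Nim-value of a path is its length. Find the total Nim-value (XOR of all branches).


The tree has 2 branches from the ground vertex.
In Green Hackenbush, the Nim-value of a simple path of length k is k.
Branch 1: length 9, Nim-value = 9
Branch 2: length 6, Nim-value = 6
Total Nim-value = XOR of all branch values:
0 XOR 9 = 9
9 XOR 6 = 15
Nim-value of the tree = 15

15


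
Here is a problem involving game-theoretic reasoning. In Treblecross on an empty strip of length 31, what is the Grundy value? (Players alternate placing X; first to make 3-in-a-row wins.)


Treblecross: place X on empty cells; 3-in-a-row wins.
Playing within two cells of an existing X lets the opponent win at once, so sensible play treats the cells i-2..i+2 around each X as dead. The player left with no safe cell loses, so this is a normal-play take-away game on strips of safe cells.
Placing X at cell i (0-indexed) of a strip of k safe cells leaves independent strips of sizes max(0, i-2) and max(0, k-i-3). Hence G(k) = mex{ G(max(0,i-2)) XOR G(max(0,k-i-3)) : 0 <= i < k }, with G(0) = 0.
G(1): splits (0,0):0^0=0 -> mex({0}) = 1
G(2): splits (0,0):0^0=0 -> mex({0}) = 1
G(3): splits (0,0):0^0=0 -> mex({0}) = 1
G(4): splits (0,1):0^1=1 (0,0):0^0=0 -> mex({0, 1}) = 2
G(5): splits (0,2):0^1=1 (0,1):0^1=1 (0,0):0^0=0 -> mex({0, 1}) = 2
G(6) = mex({1}) = 0
G(7) = mex({0, 1, 2}) = 3
G(8) = mex({0, 1, 2}) = 3
G(9) = mex({0, 2}) = 1
G(10) = mex({0, 2, 3}) = 1
G(11) = mex({0, 3}) = 1
G(12) = mex({1, 3}) = 0
G(13) = mex({0, 1, 2, 3}) = 4
G(14) = mex({0, 1, 2}) = 3
G(15) = mex({0, 1, 2}) = 3
G(16) = mex({0, 1, 2, 4}) = 3
G(17) = mex({0, 1, 3, 4}) = 2
G(18) = mex({0, 1, 3, 4}) = 2
G(19) = mex({0, 1, 3, 5}) = 2
G(20) = mex({0, 1, 2, 3, 5}) = 4
G(21) = mex({0, 1, 2, 3, 5}) = 4
G(22) = mex({1, 2, 6}) = 0
G(23) = mex({0, 1, 2, 3, 4, 6}) = 5
G(24) = mex({0, 1, 2, 3, 4}) = 5
G(25) = mex({0, 1, 3, 4, 7}) = 2
G(26) = mex({0, 1, 3, 4, 5, 7}) = 2
G(27) = mex({0, 1, 3, 5}) = 2
G(28) = mex({0, 1, 2, 5}) = 3
G(29) = mex({0, 1, 2, 4, 5, 6}) = 3
G(30) = mex({1, 2, 4, 6}) = 0
G(31) = mex({0, 1, 2, 3, 4, 6}) = 5
Therefore G(31) = 5.

5


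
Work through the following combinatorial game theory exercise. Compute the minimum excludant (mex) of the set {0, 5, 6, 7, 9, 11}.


Set = {0, 5, 6, 7, 9, 11}
0 is in the set.
1 is NOT in the set. This is the mex.
mex = 1

1


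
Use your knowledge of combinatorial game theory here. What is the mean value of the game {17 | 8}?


Game = {17 | 8}, a switch {a | b} with numbers a > b.
Its thermograph has left wall a - t and right wall b + t, which meet at t = (a - b)/2, where both equal (a + b)/2. So the mast (mean value) is at (a + b)/2.
Mean = (17 + (8))/2 = 25/2 = 25/2

25/2


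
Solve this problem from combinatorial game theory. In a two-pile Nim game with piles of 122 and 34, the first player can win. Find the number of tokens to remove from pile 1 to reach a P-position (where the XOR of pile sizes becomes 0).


Piles: 122 and 34
Current XOR: 122 XOR 34 = 88 (non-zero, so this is an N-position).
To make the XOR zero, we need to find a move that balances the piles.
For pile 1 (size 122): target = 122 XOR 88 = 34
We reduce pile 1 from 122 to 34.
Tokens removed: 122 - 34 = 88
Verification: 34 XOR 34 = 0

88


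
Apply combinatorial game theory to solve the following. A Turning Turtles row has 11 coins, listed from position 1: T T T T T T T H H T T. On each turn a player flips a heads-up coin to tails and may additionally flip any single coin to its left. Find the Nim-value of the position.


Coins: T T T T T T T H H T T
Key fact: a single head at position k behaves exactly like a Nim heap of size k (turning it to T and optionally flipping a coin at j < k corresponds to moving the heap from k to j, or to 0), and heads combine as a disjunctive sum (two heads at the same place would cancel, matching j XOR j = 0). So the Nim-value is the XOR of the 1-indexed positions of the heads.
Face-up positions (1-indexed): [8, 9]
XOR 0 with 8: 0 XOR 8 = 8
XOR 8 with 9: 8 XOR 9 = 1
Nim-value = 1

1


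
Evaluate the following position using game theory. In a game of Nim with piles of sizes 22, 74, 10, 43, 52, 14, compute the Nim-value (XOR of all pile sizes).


We need the XOR (exclusive or) of all pile sizes.
After XOR-ing pile 1 (size 22): 0 XOR 22 = 22
After XOR-ing pile 2 (size 74): 22 XOR 74 = 92
After XOR-ing pile 3 (size 10): 92 XOR 10 = 86
After XOR-ing pile 4 (size 43): 86 XOR 43 = 125
After XOR-ing pile 5 (size 52): 125 XOR 52 = 73
After XOR-ing pile 6 (size 14): 73 XOR 14 = 71
The Nim-value of this position is 71.

71


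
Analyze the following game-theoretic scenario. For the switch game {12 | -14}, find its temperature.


The game is {12 | -14}, a switch {a | b} with numbers a > b.
Cooling {a | b} by t gives {a - t | b + t}, which stops being hot when a - t = b + t, i.e. at t = (a - b)/2. So the temperature of a switch is (a - b)/2.
Temperature = (Left option - Right option) / 2
= (12 - (-14)) / 2
= 26 / 2
= 13

13


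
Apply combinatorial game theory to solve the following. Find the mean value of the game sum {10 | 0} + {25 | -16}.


G1 = {10 | 0}, G2 = {25 | -16}
Each is a switch {a | b} with numbers a > b; its mean value is (a + b)/2, and mean value is additive over game sums: m(G1 + G2) = m(G1) + m(G2).
Mean of G1 = (10 + (0))/2 = 10/2 = 5
Mean of G2 = (25 + (-16))/2 = 9/2 = 9/2
Mean of G1 + G2 = 5 + 9/2 = 19/2

19/2


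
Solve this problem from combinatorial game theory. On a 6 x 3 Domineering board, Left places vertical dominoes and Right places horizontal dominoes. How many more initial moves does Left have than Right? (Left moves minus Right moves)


Board is 6 x 3 (rows x cols).
Left (vertical) placements: (rows-1) * cols = 5 * 3 = 15
Right (horizontal) placements: rows * (cols-1) = 6 * 2 = 12
Advantage = Left - Right = 15 - 12 = 3

3


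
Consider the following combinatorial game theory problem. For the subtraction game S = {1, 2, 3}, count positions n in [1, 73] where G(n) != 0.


Subtraction set S = {1, 2, 3}, so G(n) = n mod 4.
G(n) = 0 when n is a multiple of 4.
Multiples of 4 in [1, 73]: 18
N-positions (nonzero Grundy) = 73 - 18 = 55

55


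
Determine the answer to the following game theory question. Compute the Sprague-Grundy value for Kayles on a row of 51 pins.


Kayles: a move removes 1 or 2 adjacent pins from a contiguous row.
Removing pins from a row of k leaves two independent rows (a, b) with a + b = k - 1 (one pin) or a + b = k - 2 (two pins); an end removal gives a = 0.
By Sprague-Grundy, G(k) = mex{ G(a) XOR G(b) } over all these splits. G(0) = 0.
G(1): splits (0,0):0^0=0 -> mex({0}) = 1
G(2): splits (0,1):0^1=1 (0,0):0^0=0 -> mex({0, 1}) = 2
G(3): splits (0,2):0^2=2 (1,1):1^1=0 (0,1):0^1=1 -> mex({0, 1, 2}) = 3
G(4): splits (0,3):0^3=3 (1,2):1^2=3 (0,2):0^2=2 (1,1):1^1=0 -> mex({0, 2, 3}) = 1
G(5): splits (0,4):0^1=1 (1,3):1^3=2 (2,2):2^2=0 (0,3):0^3=3 (1,2):1^2=3 -> mex({0, 1, 2, 3}) = 4
G(6) = mex({0, 1, 2, 4}) = 3
G(7) = mex({0, 1, 3, 4, 5}) = 2
G(8) = mex({0, 2, 3, 5, 6}) = 1
G(9) = mex({0, 1, 2, 3, 6, 7}) = 4
G(10) = mex({0, 1, 3, 4, 5, 7}) = 2
G(11) = mex({0, 1, 2, 3, 4, 5}) = 6
G(12) = mex({0, 1, 2, 3, 5, 6, 7}) = 4
G(13) = mex({0, 2, 3, 4, 6, 7}) = 1
G(14) = mex({0, 1, 4, 5, 6, 7}) = 2
G(15) = mex({0, 1, 2, 3, 4, 5, 6}) = 7
G(16) = mex({0, 2, 3, 5, 6, 7}) = 1
G(17) = mex({0, 1, 2, 3, 5, 6, 7}) = 4
G(18) = mex({0, 1, 2, 4, 5, 6}) = 3
G(19) = mex({0, 1, 3, 4, 5, 7}) = 2
G(20) = mex({0, 2, 3, 4, 5, 6, 7}) = 1
G(21) = mex({0, 1, 2, 3, 5, 6, 7}) = 4
G(22) = mex({0, 1, 2, 3, 4, 5, 7}) = 6
G(23) = mex({0, 1, 2, 3, 4, 5, 6}) = 7
G(24) = mex({0, 1, 2, 3, 5, 6, 7}) = 4
G(25) = mex({0, 2, 3, 4, 6, 7}) = 1
G(26) = mex({0, 1, 3, 4, 5, 6, 7}) = 2
G(27) = mex({0, 1, 2, 3, 4, 5, 6, 7}) = 8
G(28) = mex({0, 1, 2, 3, 4, 6, 7, 8}) = 5
G(29) = mex({0, 1, 2, 3, 5, 6, 7, 8, 9}) = 4
G(30) = mex({0, 1, 2, 3, 4, 5, 6, 9, 10}) = 7
G(31) = mex({0, 1, 3, 4, 5, 7, 10, 11}) = 2
G(32) = mex({0, 2, 3, 4, 5, 6, 7, 9, 11}) = 1
G(33) = mex({0, 1, 2, 3, 4, 5, 6, 7, 9, 12}) = 8
G(34) = mex({0, 1, 2, 3, 4, 5, 7, 8, 11, 12}) = 6
G(35) = mex({0, 1, 2, 3, 4, 5, 6, 8, 9, 10, 11}) = 7
G(36) = mex({0, 1, 2, 3, 5, 6, 7, 9, 10}) = 4
G(37) = mex({0, 2, 3, 4, 6, 7, 9, 10, 11, 12}) = 1
G(38) = mex({0, 1, 3, 4, 5, 6, 7, 9, 10, 11, 12}) = 2
G(39) = mex({0, 1, 2, 4, 5, 6, 7, 9, 10, 12, 14}) = 3
G(40) = mex({0, 2, 3, 4, 6, 7, 11, 12, 14}) = 1
G(41) = mex({0, 1, 2, 3, 5, 6, 7, 9, 10, 11, 12}) = 4
G(42) = mex({0, 1, 2, 3, 4, 5, 6, 9, 10}) = 7
G(43) = mex({0, 1, 3, 4, 5, 7, 9, 10, 12, 15}) = 2
G(44) = mex({0, 2, 3, 4, 5, 6, 7, 9, 10, 12, 15}) = 1
G(45) = mex({0, 1, 2, 3, 4, 5, 6, 7, 9, 10, 12, 14}) = 8
G(46) = mex({0, 1, 3, 4, 5, 7, 8, 11, 12, 14}) = 2
G(47) = mex({0, 1, 2, 3, 4, 5, 6, 8, 9, 10, 11, 12}) = 7
G(48) = mex({0, 1, 2, 3, 5, 6, 7, 9, 10}) = 4
G(49) = mex({0, 2, 3, 4, 6, 7, 9, 10, 11, 12, 15}) = 1
G(50) = mex({0, 1, 4, 5, 6, 7, 9, 11, 12, 14, 15}) = 2
G(51) = mex({0, 1, 2, 3, 4, 5, 6, 7, 9, 12, 14, 15}) = 8
Therefore G(51) = 8.

8


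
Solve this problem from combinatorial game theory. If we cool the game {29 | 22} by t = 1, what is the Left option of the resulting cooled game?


Original game: {29 | 22} (a switch {a | b} with a > b).
Cooling by t (for t below the temperature (a - b)/2 = 7/2) taxes each move by t: {a | b} cooled by t is {a - t | b + t}.
Cooling amount: t = 1
Cooled Left option: 29 - 1 = 28
Cooled Right option: 22 + 1 = 23
Cooled game: {28 | 23}
Left option = 28

28


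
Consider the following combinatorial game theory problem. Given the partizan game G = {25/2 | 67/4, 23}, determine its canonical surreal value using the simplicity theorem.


Left options: {25/2}, max = 25/2
Right options: {67/4, 23}, min = 67/4
All options are numbers and max(Left) < min(Right), so by the simplicity theorem the value is the simplest (earliest-born) number strictly between 25/2 and 67/4.
Integers 13 through 16 all lie strictly between 25/2 and 67/4.
Among integers, the simplest (lowest birthday = smallest |n|; 0 is born on day 0, +-n on day n) is 13.
No non-integer in the interval can be simpler: if x is a non-integer in the interval, then floor(x) or ceil(x) also lies in the interval (the interval contains an integer), and both are proper prefixes of x's sign expansion, i.e. born earlier. So the game value is 13.
Game value = 13

13


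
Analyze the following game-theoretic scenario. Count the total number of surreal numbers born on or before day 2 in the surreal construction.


Day 0: {|} = 0 is born. Count = 1.
Day n: the number of surreal numbers born by day n is 2^(n+1) - 1.
By day 0: 2^1 - 1 = 1
By day 1: 2^2 - 1 = 3
By day 2: 2^3 - 1 = 7
By day 2: 7 surreal numbers.

7


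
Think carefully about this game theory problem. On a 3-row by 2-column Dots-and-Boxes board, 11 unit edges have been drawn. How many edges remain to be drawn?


Grid: 3 x 2 boxes, i.e. 4 rows and 3 columns of dots.
Horizontal edges: (rows + 1) * cols = 4 * 2 = 8
Vertical edges: rows * (cols + 1) = 3 * 3 = 9
Total edges: 8 + 9 = 17
Edges drawn: 11
Remaining: 17 - 11 = 6

6


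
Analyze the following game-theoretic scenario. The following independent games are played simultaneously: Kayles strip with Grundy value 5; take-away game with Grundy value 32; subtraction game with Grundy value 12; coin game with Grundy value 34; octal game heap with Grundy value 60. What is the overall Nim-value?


By the Sprague-Grundy theorem, the Grundy value of a sum of games is the XOR of individual Grundy values.
Kayles strip: Grundy value = 5. Running XOR: 0 XOR 5 = 5
take-away game: Grundy value = 32. Running XOR: 5 XOR 32 = 37
subtraction game: Grundy value = 12. Running XOR: 37 XOR 12 = 41
coin game: Grundy value = 34. Running XOR: 41 XOR 34 = 11
octal game heap: Grundy value = 60. Running XOR: 11 XOR 60 = 55
The combined Grundy value is 55.

55


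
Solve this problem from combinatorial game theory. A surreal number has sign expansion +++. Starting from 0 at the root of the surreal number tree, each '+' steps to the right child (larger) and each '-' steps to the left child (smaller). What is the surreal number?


Sign expansion: +++
Rule: track bounds (lo, hi), initially (-inf, +inf). On '+', the current value becomes lo and we move to the simplest number in (value, hi): value + 1 if hi = +inf, otherwise the midpoint (value + hi)/2. On '-', the current value becomes hi and we move to value - 1 if lo = -inf, otherwise the midpoint (lo + value)/2.
Start at 0.
Step 1: sign = +, move right. Bounds: (0, +inf). Value = 1
Step 2: sign = +, move right. Bounds: (1, +inf). Value = 2
Step 3: sign = +, move right. Bounds: (2, +inf). Value = 3
The surreal number with sign expansion +++ is 3.

3


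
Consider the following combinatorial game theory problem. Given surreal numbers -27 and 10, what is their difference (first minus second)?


x = -27, y = 10
x - y = -27 - 10 = -37

-37


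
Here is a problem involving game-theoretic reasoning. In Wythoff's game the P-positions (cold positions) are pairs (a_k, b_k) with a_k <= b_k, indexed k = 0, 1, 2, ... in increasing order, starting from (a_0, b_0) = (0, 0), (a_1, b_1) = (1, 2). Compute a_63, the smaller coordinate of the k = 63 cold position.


By Wythoff's theorem, a_k = floor(k * phi) and b_k = floor(k * phi^2) = a_k + k, where phi = (1 + sqrt(5))/2 is the golden ratio.
phi = (1 + sqrt(5))/2 = 1.618034
k = 63
k * phi = 63 * 1.618034 = 101.936141
a_63 = floor(k * phi) = 101

101


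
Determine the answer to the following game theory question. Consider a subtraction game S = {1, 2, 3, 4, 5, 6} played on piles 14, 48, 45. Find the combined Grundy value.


Subtraction set: {1, 2, 3, 4, 5, 6}
For this subtraction set, G(n) = n mod 7 (period = max + 1 = 7).
Pile 1 (size 14): G(14) = 14 mod 7 = 0
Pile 2 (size 48): G(48) = 48 mod 7 = 6
Pile 3 (size 45): G(45) = 45 mod 7 = 3
Total Grundy value = XOR of all: 0 XOR 6 XOR 3 = 5

5


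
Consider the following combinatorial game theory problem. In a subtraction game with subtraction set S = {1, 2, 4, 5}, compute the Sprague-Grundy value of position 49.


The subtraction set is S = {1, 2, 4, 5}.
G(k) = mex{ G(k - s) : s in S, s <= k }. We compute iteratively: G(0) = 0.
G(1) = mex({0}) = 1
G(2) = mex({0, 1}) = 2
G(3) = mex({1, 2}) = 0
G(4) = mex({0, 2}) = 1
G(5) = mex({0, 1}) = 2
G(6) = mex({1, 2}) = 0
G(7) = mex({0, 2}) = 1
Observe that G(3)..G(7) = 0, 1, 2, 0, 1 repeats G(0)..G(4) = 0, 1, 2, 0, 1.
For k >= max(S) = 5, G(k) is determined by the previous 5 values G(k-5)..G(k-1); a window of 5 consecutive values has recurred shifted by 3, so by induction G(k + 3) = G(k) for all k >= 0: the sequence is periodic from the start with period 3.
One period: G(0..2) = 0, 1, 2.
49 mod 3 = 1, so G(49) = G(1) = 1.

1


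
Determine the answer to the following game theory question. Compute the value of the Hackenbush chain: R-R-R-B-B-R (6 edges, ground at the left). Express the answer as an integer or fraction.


Edges (from ground): R-R-R-B-B-R
By Berlekamp's sign-expansion rule, a Blue-Red Hackenbush stalk has the value of the surreal number whose sign sequence is the edge sequence with B -> + and R -> -.
Sign sequence: ---++-
Trace the sign expansion in the surreal number tree, starting from 0:
Edge 1: R (sign -) -> bounds (-inf, 0), value = -1
Edge 2: R (sign -) -> bounds (-inf, -1), value = -2
Edge 3: R (sign -) -> bounds (-inf, -2), value = -3
Edge 4: B (sign +) -> bounds (-3, -2), value = -5/2
Edge 5: B (sign +) -> bounds (-5/2, -2), value = -9/4
Edge 6: R (sign -) -> bounds (-5/2, -9/4), value = -19/8
Game value = -19/8

-19/8


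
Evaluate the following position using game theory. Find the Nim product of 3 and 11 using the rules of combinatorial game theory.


Nim multiplication is bilinear over XOR: (u XOR v) * w = (u*w) XOR (v*w).
So we split each operand into its bit components and XOR the pairwise Nim products.
3 = 1 + 2 (as XOR of powers of 2).
11 = 1 + 2 + 8 (as XOR of powers of 2).
Using the standard Nim-product table on single bits:
  2*2 = 3,   2*4 = 8,   2*8 = 12,
  4*4 = 6,   4*8 = 11,  8*8 = 13,
and  1*x = x (identity), k*l = l*k (commutative).
Pairwise Nim products:
  1 * 1 = 1
  1 * 2 = 2
  1 * 8 = 8
  2 * 1 = 2
  2 * 2 = 3
  2 * 8 = 12
XOR them: 1 XOR 2 XOR 8 XOR 2 XOR 3 XOR 12 = 6.
Result: 3 * 11 = 6 (in Nim).

6
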